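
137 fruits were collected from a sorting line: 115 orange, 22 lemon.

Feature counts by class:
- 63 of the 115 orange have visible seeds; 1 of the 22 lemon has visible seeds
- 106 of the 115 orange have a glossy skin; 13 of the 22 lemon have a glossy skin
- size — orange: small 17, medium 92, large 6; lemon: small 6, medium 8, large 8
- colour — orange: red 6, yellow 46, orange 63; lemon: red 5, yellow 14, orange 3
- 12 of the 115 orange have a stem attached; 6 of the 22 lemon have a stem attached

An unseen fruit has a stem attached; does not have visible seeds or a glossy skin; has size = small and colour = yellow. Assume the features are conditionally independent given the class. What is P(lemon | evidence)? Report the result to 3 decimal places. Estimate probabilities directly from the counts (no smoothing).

0.942

orange: (115/137) × (52/115) × (9/115) × (17/115) × (46/115) × (12/115) ≈ 0.000183283
lemon: (22/137) × (21/22) × (9/22) × (6/22) × (14/22) × (6/22) ≈ 0.00296812
P(lemon | x) = 0.00296812 / 0.003151403 ≈ 0.942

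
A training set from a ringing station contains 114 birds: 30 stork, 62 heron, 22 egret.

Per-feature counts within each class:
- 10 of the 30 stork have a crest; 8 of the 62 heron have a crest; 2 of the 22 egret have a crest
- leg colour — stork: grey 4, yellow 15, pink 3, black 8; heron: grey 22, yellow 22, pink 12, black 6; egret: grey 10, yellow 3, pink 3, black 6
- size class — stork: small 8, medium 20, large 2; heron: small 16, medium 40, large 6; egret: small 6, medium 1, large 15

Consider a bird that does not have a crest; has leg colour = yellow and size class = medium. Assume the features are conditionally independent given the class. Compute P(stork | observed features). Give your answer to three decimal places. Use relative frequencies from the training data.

stork: (30/114) × (20/30) × (15/30) × (20/30) ≈ 0.0584795
heron: (62/114) × (54/62) × (22/62) × (40/62) ≈ 0.10844
egret: (22/114) × (20/22) × (3/22) × (1/22) ≈ 0.00108743
P(stork | x) = 0.0584795 / 0.16800693 ≈ 0.348

0.348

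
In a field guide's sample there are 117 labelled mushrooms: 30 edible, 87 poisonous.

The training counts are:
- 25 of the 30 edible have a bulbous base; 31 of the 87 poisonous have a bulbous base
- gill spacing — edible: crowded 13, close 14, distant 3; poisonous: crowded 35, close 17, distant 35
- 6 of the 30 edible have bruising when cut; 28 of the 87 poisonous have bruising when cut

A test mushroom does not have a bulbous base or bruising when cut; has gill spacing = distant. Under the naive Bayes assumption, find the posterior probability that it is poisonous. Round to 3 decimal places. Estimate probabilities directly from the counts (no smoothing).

0.974

edible: (30/117) × (5/30) × (3/30) × (24/30) ≈ 0.0034188
poisonous: (87/117) × (56/87) × (35/87) × (59/87) ≈ 0.130582
P(poisonous | x) = 0.130582 / 0.1340008 ≈ 0.974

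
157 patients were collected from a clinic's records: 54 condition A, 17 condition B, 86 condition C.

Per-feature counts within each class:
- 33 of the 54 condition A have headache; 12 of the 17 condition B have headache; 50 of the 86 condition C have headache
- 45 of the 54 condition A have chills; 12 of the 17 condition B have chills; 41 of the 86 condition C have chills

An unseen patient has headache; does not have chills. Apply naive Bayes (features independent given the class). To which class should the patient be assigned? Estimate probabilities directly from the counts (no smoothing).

condition A: (54/157) × (33/54) × (9/54) ≈ 0.0350318
condition B: (17/157) × (12/17) × (5/17) ≈ 0.0224803
condition C: (86/157) × (50/86) × (45/86) ≈ 0.166642
Highest score → condition C.

condition C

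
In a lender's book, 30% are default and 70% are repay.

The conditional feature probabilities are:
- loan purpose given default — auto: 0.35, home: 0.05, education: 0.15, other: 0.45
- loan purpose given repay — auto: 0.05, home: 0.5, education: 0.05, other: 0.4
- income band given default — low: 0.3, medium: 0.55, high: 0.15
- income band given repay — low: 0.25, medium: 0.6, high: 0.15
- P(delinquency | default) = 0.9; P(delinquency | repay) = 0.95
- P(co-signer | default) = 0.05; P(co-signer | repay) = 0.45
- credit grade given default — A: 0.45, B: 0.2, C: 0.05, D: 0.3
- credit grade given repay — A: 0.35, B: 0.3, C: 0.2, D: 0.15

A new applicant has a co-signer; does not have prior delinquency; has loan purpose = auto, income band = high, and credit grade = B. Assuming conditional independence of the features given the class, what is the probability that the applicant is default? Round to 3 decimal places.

default: 0.3 × 0.35 × 0.15 × (1−0.9) × 0.05 × 0.2 = 0.00001575
repay: 0.7 × 0.05 × 0.15 × (1−0.95) × 0.45 × 0.3 = 0.0000354375
P(default | x) = 0.00001575 / 0.0000511875 ≈ 0.308

0.308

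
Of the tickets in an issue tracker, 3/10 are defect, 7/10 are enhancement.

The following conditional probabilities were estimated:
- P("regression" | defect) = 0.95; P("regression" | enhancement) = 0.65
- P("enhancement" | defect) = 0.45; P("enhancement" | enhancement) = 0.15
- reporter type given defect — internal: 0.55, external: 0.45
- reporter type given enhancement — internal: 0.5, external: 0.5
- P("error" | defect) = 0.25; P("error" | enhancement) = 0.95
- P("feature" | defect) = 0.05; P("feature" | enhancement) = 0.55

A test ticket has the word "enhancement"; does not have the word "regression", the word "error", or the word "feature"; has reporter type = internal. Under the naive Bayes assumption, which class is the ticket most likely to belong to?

defect

defect: 0.3 × (1−0.95) × 0.45 × 0.55 × (1−0.25) × (1−0.05) = 0.00264515625
enhancement: 0.7 × (1−0.65) × 0.15 × 0.5 × (1−0.95) × (1−0.55) = 0.0004134375
Highest score → defect.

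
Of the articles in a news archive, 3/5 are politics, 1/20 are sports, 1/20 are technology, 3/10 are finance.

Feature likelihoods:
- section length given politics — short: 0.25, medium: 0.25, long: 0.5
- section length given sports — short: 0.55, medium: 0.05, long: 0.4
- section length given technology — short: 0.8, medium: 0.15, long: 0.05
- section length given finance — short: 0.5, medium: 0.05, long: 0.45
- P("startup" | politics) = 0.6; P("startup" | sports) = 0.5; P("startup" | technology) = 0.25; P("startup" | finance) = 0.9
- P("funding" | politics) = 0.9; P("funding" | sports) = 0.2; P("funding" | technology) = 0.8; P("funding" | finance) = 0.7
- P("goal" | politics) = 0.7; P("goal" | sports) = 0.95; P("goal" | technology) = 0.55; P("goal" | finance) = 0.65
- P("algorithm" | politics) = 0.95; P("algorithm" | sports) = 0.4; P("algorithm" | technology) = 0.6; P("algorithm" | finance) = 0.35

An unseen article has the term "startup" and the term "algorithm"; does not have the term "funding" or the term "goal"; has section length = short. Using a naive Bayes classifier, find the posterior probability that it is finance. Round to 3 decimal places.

0.599

politics: 0.6 × 0.25 × 0.6 × (1−0.9) × (1−0.7) × 0.95 = 0.002565
sports: 0.05 × 0.55 × 0.5 × (1−0.2) × (1−0.95) × 0.4 = 0.00022
technology: 0.05 × 0.8 × 0.25 × (1−0.8) × (1−0.55) × 0.6 = 0.00054
finance: 0.3 × 0.5 × 0.9 × (1−0.7) × (1−0.65) × 0.35 = 0.00496125
P(finance | x) = 0.00496125 / 0.00828625 ≈ 0.599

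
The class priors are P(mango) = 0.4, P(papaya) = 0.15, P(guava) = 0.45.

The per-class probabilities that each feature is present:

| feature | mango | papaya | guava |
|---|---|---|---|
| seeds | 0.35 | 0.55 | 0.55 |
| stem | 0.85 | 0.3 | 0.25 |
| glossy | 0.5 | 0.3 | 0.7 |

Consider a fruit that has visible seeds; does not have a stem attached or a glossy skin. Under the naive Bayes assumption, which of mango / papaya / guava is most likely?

mango: 0.4 × 0.35 × (1−0.85) × (1−0.5) = 0.0105
papaya: 0.15 × 0.55 × (1−0.3) × (1−0.3) = 0.040425
guava: 0.45 × 0.55 × (1−0.25) × (1−0.7) = 0.0556875
Highest score → guava.

guava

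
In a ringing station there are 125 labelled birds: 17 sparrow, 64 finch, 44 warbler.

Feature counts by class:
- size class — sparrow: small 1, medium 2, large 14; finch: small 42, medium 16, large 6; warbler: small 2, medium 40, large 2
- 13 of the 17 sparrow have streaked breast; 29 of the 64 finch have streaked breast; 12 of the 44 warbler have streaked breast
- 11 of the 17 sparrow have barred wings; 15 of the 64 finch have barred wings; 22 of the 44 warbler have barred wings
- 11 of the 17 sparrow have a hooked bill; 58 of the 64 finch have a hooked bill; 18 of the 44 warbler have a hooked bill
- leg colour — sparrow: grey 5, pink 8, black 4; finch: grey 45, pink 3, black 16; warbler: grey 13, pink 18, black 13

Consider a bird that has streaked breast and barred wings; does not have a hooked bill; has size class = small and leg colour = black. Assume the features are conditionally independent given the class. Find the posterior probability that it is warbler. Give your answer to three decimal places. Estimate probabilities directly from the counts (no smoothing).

sparrow: (17/125) × (1/17) × (13/17) × (11/17) × (6/17) × (4/17) ≈ 0.000328732
finch: (64/125) × (42/64) × (29/64) × (15/64) × (6/64) × (16/64) = 0.000836334228515625
warbler: (44/125) × (2/44) × (12/44) × (22/44) × (26/44) × (13/44) ≈ 0.000380917
P(warbler | x) = 0.000380917 / 0.001545983228515625 ≈ 0.246

0.246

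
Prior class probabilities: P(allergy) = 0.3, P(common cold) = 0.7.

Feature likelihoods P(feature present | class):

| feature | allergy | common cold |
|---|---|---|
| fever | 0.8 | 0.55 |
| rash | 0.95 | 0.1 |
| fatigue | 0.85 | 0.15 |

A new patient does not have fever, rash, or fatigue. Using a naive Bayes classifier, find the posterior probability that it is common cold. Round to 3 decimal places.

0.998

allergy: 0.3 × (1−0.8) × (1−0.95) × (1−0.85) = 0.00045
common cold: 0.7 × (1−0.55) × (1−0.1) × (1−0.15) = 0.240975
P(common cold | x) = 0.240975 / 0.241425 ≈ 0.998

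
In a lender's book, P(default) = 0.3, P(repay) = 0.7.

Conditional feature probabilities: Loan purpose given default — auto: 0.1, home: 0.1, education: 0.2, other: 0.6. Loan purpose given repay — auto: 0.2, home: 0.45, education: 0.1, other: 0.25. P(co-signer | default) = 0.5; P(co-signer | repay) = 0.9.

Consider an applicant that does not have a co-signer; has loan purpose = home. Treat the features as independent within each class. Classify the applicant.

repay

default: 0.3 × 0.1 × (1−0.5) = 0.015
repay: 0.7 × 0.45 × (1−0.9) = 0.0315
Highest score → repay.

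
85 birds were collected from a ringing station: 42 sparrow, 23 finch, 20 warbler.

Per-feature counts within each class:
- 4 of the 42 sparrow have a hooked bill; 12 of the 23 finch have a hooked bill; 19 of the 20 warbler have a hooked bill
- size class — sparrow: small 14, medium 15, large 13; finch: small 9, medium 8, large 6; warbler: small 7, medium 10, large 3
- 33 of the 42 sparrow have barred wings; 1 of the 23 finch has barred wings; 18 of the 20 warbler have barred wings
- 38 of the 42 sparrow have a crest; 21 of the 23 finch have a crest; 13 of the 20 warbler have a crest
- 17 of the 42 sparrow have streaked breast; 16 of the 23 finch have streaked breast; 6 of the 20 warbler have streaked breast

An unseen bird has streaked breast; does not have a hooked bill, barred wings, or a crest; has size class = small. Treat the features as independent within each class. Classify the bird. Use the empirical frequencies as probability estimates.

finch

sparrow: (42/85) × (38/42) × (14/42) × (9/42) × (4/42) × (17/42) ≈ 0.00123097
finch: (23/85) × (11/23) × (9/23) × (22/23) × (2/23) × (16/23) ≈ 0.00293007
warbler: (20/85) × (1/20) × (7/20) × (2/20) × (7/20) × (6/20) ≈ 0.0000432353
Highest score → finch.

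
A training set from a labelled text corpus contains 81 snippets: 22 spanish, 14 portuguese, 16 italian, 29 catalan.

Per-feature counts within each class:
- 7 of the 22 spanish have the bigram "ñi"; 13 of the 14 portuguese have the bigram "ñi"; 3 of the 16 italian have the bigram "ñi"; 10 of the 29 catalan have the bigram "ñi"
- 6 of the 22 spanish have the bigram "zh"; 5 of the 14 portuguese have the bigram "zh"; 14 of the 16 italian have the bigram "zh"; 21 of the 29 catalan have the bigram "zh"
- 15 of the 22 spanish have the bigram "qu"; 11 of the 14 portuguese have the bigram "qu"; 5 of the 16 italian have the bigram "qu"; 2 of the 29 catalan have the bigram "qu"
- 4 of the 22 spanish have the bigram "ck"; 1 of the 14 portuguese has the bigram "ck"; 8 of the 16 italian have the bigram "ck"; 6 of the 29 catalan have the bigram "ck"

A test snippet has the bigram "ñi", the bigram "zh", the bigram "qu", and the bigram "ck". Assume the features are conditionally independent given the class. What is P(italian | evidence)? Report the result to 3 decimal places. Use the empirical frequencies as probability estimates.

spanish: (22/81) × (7/22) × (6/22) × (15/22) × (4/22) ≈ 0.00292178
portuguese: (14/81) × (13/14) × (5/14) × (11/14) × (1/14) ≈ 0.0032169
italian: (16/81) × (3/16) × (14/16) × (5/16) × (8/16) ≈ 0.00506366
catalan: (29/81) × (10/29) × (21/29) × (2/29) × (6/29) ≈ 0.00127562
P(italian | x) = 0.00506366 / 0.01247796 ≈ 0.406

0.406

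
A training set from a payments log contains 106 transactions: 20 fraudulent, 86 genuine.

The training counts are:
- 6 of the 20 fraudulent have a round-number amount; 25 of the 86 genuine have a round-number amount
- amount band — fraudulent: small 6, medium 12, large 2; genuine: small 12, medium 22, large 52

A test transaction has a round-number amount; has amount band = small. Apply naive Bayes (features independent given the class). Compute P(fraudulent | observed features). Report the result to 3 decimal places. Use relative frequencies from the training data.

fraudulent: (20/106) × (6/20) × (6/20) ≈ 0.0169811
genuine: (86/106) × (25/86) × (12/86) ≈ 0.0329092
P(fraudulent | x) = 0.0169811 / 0.0498903 ≈ 0.340

0.340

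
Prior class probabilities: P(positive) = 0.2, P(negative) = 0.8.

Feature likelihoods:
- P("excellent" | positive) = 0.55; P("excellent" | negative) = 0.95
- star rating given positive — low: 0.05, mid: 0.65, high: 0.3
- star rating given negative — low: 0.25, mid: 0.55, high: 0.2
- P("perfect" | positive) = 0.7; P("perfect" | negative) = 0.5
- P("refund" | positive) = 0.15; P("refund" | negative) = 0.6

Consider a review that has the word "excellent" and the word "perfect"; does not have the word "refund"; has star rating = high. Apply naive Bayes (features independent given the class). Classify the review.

positive: 0.2 × 0.55 × 0.3 × 0.7 × (1−0.15) = 0.019635
negative: 0.8 × 0.95 × 0.2 × 0.5 × (1−0.6) = 0.0304
Highest score → negative.

negative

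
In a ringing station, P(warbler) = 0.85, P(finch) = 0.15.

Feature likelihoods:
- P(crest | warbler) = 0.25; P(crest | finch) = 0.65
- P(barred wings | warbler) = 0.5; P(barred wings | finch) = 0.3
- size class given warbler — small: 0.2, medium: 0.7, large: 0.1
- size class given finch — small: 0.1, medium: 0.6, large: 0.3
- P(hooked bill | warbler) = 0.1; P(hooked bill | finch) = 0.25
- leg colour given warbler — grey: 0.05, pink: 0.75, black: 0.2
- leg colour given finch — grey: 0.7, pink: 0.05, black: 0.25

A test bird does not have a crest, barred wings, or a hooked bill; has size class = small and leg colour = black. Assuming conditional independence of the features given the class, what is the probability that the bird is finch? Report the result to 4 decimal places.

warbler: 0.85 × (1−0.25) × (1−0.5) × 0.2 × (1−0.1) × 0.2 = 0.011475
finch: 0.15 × (1−0.65) × (1−0.3) × 0.1 × (1−0.25) × 0.25 = 0.0006890625
P(finch | x) = 0.0006890625 / 0.0121640625 ≈ 0.0566

0.0566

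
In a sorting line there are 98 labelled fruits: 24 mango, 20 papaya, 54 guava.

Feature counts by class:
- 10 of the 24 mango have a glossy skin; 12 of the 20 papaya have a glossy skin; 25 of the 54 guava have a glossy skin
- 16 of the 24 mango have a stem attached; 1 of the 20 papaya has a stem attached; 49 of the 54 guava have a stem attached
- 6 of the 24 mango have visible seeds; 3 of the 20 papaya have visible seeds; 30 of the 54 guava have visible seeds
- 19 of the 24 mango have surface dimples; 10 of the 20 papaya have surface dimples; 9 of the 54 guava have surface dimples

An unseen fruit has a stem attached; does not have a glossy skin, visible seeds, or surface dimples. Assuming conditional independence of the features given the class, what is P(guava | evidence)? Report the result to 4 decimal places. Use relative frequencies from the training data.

0.8568

mango: (24/98) × (14/24) × (16/24) × (18/24) × (5/24) ≈ 0.014881
papaya: (20/98) × (8/20) × (1/20) × (17/20) × (10/20) ≈ 0.00173469
guava: (54/98) × (29/54) × (49/54) × (24/54) × (45/54) ≈ 0.0994513
P(guava | x) = 0.0994513 / 0.11606699 ≈ 0.8568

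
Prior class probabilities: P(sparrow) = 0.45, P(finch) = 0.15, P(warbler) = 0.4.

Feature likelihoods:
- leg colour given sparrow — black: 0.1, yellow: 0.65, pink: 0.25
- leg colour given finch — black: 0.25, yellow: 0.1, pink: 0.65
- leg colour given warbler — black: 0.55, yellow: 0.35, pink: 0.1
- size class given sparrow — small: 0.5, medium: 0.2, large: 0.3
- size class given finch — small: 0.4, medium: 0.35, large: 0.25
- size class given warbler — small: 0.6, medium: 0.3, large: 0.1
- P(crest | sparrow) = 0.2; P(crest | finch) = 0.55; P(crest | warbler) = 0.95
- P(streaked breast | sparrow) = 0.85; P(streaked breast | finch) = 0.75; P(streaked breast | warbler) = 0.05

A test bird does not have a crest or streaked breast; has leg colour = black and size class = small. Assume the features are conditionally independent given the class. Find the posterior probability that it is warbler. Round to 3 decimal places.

sparrow: 0.45 × 0.1 × 0.5 × (1−0.2) × (1−0.85) = 0.0027
finch: 0.15 × 0.25 × 0.4 × (1−0.55) × (1−0.75) = 0.0016875
warbler: 0.4 × 0.55 × 0.6 × (1−0.95) × (1−0.05) = 0.00627
P(warbler | x) = 0.00627 / 0.0106575 ≈ 0.588

0.588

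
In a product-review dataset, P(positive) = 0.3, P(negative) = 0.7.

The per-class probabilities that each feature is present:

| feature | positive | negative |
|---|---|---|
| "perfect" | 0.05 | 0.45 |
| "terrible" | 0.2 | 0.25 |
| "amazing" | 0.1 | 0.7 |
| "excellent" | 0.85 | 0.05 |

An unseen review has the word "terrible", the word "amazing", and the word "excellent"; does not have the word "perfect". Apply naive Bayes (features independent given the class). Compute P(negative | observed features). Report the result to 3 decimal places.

0.410

positive: 0.3 × (1−0.05) × 0.2 × 0.1 × 0.85 = 0.004845
negative: 0.7 × (1−0.45) × 0.25 × 0.7 × 0.05 = 0.00336875
P(negative | x) = 0.00336875 / 0.00821375 ≈ 0.410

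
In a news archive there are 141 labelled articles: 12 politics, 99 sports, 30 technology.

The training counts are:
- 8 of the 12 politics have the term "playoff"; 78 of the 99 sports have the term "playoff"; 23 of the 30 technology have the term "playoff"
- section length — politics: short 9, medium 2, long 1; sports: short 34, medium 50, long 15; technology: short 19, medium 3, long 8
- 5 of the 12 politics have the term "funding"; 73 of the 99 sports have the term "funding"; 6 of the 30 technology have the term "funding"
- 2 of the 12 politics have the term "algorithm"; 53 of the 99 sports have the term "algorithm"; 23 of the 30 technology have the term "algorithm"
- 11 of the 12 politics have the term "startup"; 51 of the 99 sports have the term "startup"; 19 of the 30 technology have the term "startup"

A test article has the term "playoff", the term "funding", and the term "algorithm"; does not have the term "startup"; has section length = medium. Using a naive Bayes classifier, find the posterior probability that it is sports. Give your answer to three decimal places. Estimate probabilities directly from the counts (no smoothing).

0.982

politics: (12/141) × (8/12) × (2/12) × (5/12) × (2/12) × (1/12) ≈ 0.0000547238
sports: (99/141) × (78/99) × (50/99) × (73/99) × (53/99) × (48/99) ≈ 0.0534742
technology: (30/141) × (23/30) × (3/30) × (6/30) × (23/30) × (11/30) ≈ 0.0009171
P(sports | x) = 0.0534742 / 0.0544460238 ≈ 0.982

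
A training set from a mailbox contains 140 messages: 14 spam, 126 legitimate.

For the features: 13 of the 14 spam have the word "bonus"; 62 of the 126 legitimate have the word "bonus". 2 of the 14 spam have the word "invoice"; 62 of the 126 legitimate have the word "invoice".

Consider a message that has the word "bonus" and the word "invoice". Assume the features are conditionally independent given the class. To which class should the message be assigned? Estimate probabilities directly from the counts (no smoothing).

legitimate

spam: (14/140) × (13/14) × (2/14) ≈ 0.0132653
legitimate: (126/140) × (62/126) × (62/126) ≈ 0.217914
Highest score → legitimate.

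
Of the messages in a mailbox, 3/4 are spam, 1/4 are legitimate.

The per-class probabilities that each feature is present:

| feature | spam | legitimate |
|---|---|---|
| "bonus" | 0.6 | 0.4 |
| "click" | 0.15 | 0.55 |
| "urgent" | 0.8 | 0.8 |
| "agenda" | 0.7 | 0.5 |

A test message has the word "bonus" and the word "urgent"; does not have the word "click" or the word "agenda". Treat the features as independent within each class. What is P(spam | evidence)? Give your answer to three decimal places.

spam: 0.75 × 0.6 × (1−0.15) × 0.8 × (1−0.7) = 0.0918
legitimate: 0.25 × 0.4 × (1−0.55) × 0.8 × (1−0.5) = 0.018
P(spam | x) = 0.0918 / 0.1098 ≈ 0.836

0.836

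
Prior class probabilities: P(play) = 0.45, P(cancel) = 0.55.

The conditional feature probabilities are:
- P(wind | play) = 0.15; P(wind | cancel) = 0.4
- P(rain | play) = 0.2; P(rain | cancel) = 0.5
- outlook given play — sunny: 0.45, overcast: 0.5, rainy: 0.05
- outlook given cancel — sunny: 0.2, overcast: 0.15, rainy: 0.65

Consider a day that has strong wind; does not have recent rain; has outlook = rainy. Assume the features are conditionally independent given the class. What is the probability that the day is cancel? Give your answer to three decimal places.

play: 0.45 × 0.15 × (1−0.2) × 0.05 = 0.0027
cancel: 0.55 × 0.4 × (1−0.5) × 0.65 = 0.0715
P(cancel | x) = 0.0715 / 0.0742 ≈ 0.964

0.964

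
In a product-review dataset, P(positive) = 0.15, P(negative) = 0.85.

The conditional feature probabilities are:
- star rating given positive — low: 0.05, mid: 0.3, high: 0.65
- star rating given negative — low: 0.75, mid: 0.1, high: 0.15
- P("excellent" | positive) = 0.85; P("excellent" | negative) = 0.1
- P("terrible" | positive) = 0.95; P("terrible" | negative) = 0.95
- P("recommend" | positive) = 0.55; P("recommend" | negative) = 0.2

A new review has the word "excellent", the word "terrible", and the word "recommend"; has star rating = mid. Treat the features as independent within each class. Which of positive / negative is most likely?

positive

positive: 0.15 × 0.3 × 0.85 × 0.95 × 0.55 = 0.019985625
negative: 0.85 × 0.1 × 0.1 × 0.95 × 0.2 = 0.001615
Highest score → positive.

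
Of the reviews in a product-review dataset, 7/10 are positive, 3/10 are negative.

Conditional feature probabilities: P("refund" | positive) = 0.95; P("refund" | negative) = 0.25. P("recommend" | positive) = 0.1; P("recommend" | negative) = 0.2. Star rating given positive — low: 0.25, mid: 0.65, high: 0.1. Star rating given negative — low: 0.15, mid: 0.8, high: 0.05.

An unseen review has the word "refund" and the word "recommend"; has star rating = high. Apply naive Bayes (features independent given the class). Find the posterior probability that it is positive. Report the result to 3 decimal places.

positive: 0.7 × 0.95 × 0.1 × 0.1 = 0.00665
negative: 0.3 × 0.25 × 0.2 × 0.05 = 0.00075
P(positive | x) = 0.00665 / 0.0074 ≈ 0.899

0.899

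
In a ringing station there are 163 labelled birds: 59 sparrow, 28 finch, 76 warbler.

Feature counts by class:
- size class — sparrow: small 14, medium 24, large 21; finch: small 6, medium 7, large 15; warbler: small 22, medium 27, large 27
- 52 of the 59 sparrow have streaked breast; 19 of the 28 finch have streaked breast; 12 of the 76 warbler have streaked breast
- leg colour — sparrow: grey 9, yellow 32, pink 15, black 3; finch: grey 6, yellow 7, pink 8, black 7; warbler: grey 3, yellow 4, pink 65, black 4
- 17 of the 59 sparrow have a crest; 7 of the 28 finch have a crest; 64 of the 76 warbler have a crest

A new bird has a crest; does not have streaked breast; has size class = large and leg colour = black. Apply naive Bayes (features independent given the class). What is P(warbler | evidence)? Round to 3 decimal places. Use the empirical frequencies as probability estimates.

sparrow: (59/163) × (21/59) × (7/59) × (3/59) × (17/59) ≈ 0.000223946
finch: (28/163) × (15/28) × (9/28) × (7/28) × (7/28) ≈ 0.00184871
warbler: (76/163) × (27/76) × (64/76) × (4/76) × (64/76) ≈ 0.00618237
P(warbler | x) = 0.00618237 / 0.008255026 ≈ 0.749

0.749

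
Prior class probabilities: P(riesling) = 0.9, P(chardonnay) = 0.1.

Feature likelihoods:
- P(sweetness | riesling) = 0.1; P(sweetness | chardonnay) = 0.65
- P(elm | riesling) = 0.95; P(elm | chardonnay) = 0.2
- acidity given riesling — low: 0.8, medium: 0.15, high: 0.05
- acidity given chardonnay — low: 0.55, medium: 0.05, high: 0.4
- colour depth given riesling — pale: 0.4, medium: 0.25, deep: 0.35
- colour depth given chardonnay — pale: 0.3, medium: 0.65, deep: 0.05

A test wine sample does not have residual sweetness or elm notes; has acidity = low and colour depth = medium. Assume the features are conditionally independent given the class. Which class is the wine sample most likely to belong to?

chardonnay

riesling: 0.9 × (1−0.1) × (1−0.95) × 0.8 × 0.25 = 0.0081
chardonnay: 0.1 × (1−0.65) × (1−0.2) × 0.55 × 0.65 = 0.01001
Highest score → chardonnay.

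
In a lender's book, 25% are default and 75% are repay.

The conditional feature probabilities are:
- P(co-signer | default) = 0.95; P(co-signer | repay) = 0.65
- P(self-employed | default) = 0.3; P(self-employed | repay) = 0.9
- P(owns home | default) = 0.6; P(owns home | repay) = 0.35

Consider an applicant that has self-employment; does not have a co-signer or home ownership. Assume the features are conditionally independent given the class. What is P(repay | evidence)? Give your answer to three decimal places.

0.990

default: 0.25 × (1−0.95) × 0.3 × (1−0.6) = 0.0015
repay: 0.75 × (1−0.65) × 0.9 × (1−0.35) = 0.1535625
P(repay | x) = 0.1535625 / 0.1550625 ≈ 0.990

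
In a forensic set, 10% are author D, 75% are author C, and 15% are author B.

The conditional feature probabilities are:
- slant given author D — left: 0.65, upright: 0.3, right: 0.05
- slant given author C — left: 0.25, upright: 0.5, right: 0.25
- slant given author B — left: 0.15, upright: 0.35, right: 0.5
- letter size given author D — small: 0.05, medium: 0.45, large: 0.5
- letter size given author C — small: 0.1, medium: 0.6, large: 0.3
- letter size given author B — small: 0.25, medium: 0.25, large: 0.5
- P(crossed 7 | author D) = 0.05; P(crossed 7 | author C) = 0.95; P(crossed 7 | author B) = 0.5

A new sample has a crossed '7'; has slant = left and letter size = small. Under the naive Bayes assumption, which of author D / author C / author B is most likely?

author D: 0.1 × 0.65 × 0.05 × 0.05 = 0.0001625
author C: 0.75 × 0.25 × 0.1 × 0.95 = 0.0178125
author B: 0.15 × 0.15 × 0.25 × 0.5 = 0.0028125
Highest score → author C.

author C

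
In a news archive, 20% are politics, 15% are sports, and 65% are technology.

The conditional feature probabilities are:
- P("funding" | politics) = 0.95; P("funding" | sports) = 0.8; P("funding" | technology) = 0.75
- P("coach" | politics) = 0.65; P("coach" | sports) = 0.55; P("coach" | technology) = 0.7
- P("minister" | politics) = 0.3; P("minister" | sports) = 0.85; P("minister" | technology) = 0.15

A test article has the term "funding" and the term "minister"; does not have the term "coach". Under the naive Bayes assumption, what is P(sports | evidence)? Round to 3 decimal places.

0.523

politics: 0.2 × 0.95 × (1−0.65) × 0.3 = 0.01995
sports: 0.15 × 0.8 × (1−0.55) × 0.85 = 0.0459
technology: 0.65 × 0.75 × (1−0.7) × 0.15 = 0.0219375
P(sports | x) = 0.0459 / 0.0877875 ≈ 0.523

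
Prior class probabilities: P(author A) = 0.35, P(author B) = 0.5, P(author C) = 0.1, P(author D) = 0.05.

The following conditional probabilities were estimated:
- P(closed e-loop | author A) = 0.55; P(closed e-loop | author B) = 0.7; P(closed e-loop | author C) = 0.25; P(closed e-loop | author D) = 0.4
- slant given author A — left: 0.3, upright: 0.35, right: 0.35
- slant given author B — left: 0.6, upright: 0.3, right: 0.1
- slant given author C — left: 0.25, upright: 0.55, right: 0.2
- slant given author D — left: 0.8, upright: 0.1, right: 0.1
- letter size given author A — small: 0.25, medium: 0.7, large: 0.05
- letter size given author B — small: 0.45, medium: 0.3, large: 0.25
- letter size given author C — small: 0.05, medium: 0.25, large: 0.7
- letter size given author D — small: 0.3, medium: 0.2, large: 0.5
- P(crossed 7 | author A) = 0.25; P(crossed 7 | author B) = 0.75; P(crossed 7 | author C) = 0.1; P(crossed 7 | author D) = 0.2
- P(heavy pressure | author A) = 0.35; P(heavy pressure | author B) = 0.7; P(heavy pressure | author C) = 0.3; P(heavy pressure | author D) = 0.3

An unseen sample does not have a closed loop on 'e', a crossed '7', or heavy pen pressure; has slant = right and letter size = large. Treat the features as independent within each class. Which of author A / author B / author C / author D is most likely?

author C

author A: 0.35 × (1−0.55) × 0.35 × 0.05 × (1−0.25) × (1−0.35) = 0.001343671875
author B: 0.5 × (1−0.7) × 0.1 × 0.25 × (1−0.75) × (1−0.7) = 0.00028125
author C: 0.1 × (1−0.25) × 0.2 × 0.7 × (1−0.1) × (1−0.3) = 0.006615
author D: 0.05 × (1−0.4) × 0.1 × 0.5 × (1−0.2) × (1−0.3) = 0.00084
Highest score → author C.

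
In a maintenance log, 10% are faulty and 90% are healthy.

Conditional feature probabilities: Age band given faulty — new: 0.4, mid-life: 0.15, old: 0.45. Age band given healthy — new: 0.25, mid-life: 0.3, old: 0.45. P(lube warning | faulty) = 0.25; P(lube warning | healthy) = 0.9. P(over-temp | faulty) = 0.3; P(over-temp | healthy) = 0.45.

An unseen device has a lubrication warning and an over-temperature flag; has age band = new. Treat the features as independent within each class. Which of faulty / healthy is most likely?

healthy

faulty: 0.1 × 0.4 × 0.25 × 0.3 = 0.003
healthy: 0.9 × 0.25 × 0.9 × 0.45 = 0.091125
Highest score → healthy.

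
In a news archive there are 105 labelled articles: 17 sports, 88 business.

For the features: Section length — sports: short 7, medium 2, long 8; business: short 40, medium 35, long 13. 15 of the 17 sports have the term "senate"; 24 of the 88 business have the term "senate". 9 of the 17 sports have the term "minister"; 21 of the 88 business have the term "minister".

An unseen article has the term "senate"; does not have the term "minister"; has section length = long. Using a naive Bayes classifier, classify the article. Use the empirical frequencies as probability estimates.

sports

sports: (17/105) × (8/17) × (15/17) × (8/17) ≈ 0.0316362
business: (88/105) × (13/88) × (24/88) × (67/88) ≈ 0.0257084
Highest score → sports.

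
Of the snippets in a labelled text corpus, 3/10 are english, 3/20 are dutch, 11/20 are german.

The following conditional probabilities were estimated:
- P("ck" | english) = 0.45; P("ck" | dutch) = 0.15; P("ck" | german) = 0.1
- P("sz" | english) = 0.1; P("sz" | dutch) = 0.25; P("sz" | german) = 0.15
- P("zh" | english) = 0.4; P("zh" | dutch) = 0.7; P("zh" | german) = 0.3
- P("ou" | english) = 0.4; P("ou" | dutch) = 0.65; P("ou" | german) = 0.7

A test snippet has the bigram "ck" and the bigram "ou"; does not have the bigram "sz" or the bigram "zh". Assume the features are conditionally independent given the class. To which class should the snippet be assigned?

english: 0.3 × 0.45 × (1−0.1) × (1−0.4) × 0.4 = 0.02916
dutch: 0.15 × 0.15 × (1−0.25) × (1−0.7) × 0.65 = 0.003290625
german: 0.55 × 0.1 × (1−0.15) × (1−0.3) × 0.7 = 0.0229075
Highest score → english.

english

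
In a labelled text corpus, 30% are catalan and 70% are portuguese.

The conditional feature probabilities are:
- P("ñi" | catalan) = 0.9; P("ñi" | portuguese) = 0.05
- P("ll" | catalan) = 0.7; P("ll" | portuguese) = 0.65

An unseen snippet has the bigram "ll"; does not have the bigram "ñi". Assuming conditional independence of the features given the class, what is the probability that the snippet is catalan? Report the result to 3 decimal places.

catalan: 0.3 × (1−0.9) × 0.7 = 0.021
portuguese: 0.7 × (1−0.05) × 0.65 = 0.43225
P(catalan | x) = 0.021 / 0.45325 ≈ 0.046

0.046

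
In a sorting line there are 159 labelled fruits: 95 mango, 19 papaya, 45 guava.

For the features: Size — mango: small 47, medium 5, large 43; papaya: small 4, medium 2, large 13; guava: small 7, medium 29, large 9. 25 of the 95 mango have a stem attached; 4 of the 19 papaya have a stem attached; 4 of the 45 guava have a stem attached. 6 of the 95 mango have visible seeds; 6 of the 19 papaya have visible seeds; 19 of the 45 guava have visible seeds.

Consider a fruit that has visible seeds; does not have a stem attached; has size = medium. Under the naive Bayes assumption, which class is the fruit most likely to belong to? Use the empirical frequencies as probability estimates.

mango: (95/159) × (5/95) × (70/95) × (6/95) ≈ 0.00146344
papaya: (19/159) × (2/19) × (15/19) × (6/19) ≈ 0.00313594
guava: (45/159) × (29/45) × (41/45) × (19/45) ≈ 0.0701638
Highest score → guava.

guava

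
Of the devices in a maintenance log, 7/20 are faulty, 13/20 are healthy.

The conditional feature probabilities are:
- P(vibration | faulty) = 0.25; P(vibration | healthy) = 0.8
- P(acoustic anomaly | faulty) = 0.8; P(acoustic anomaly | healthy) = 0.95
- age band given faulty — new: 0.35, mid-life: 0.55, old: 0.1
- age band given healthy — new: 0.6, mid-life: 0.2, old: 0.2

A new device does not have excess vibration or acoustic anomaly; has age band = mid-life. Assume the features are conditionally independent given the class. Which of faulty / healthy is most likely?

faulty

faulty: 0.35 × (1−0.25) × (1−0.8) × 0.55 = 0.028875
healthy: 0.65 × (1−0.8) × (1−0.95) × 0.2 = 0.0013
Highest score → faulty.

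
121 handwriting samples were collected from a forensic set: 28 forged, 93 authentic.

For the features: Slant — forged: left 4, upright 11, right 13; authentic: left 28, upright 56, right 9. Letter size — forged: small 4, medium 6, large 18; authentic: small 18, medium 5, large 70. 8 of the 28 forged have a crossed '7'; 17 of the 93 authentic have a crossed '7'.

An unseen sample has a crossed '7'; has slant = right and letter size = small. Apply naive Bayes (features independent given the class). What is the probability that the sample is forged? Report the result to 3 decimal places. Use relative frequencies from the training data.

0.625

forged: (28/121) × (13/28) × (4/28) × (8/28) ≈ 0.00438523
authentic: (93/121) × (9/93) × (18/93) × (17/93) ≈ 0.00263156
P(forged | x) = 0.00438523 / 0.00701679 ≈ 0.625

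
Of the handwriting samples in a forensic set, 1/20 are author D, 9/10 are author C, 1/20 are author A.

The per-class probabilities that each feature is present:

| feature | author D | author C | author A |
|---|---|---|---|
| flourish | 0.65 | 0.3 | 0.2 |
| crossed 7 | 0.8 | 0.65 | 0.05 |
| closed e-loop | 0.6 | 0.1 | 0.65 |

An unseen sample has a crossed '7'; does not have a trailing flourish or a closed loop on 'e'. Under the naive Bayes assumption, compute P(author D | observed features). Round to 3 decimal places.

0.015

author D: 0.05 × (1−0.65) × 0.8 × (1−0.6) = 0.0056
author C: 0.9 × (1−0.3) × 0.65 × (1−0.1) = 0.36855
author A: 0.05 × (1−0.2) × 0.05 × (1−0.65) = 0.0007
P(author D | x) = 0.0056 / 0.37485 ≈ 0.015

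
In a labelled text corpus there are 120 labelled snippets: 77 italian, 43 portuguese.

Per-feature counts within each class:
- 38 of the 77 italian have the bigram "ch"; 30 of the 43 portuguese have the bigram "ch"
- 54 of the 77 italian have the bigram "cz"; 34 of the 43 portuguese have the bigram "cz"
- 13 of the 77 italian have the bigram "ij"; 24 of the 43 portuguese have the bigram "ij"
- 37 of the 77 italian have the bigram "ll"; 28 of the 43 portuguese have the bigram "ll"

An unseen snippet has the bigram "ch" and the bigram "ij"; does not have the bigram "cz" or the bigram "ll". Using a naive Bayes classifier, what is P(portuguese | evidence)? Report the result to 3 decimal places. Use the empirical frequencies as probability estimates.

italian: (77/120) × (38/77) × (23/77) × (13/77) × (40/77) ≈ 0.00829586
portuguese: (43/120) × (30/43) × (9/43) × (24/43) × (15/43) ≈ 0.0101878
P(portuguese | x) = 0.0101878 / 0.01848366 ≈ 0.551

0.551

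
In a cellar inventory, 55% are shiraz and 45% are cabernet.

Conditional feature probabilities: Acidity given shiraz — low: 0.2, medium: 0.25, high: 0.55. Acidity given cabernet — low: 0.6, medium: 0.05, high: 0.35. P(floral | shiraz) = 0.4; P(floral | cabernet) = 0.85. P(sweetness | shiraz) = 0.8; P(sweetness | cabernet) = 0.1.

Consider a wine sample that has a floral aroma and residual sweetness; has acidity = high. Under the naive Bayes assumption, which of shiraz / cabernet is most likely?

shiraz: 0.55 × 0.55 × 0.4 × 0.8 = 0.0968
cabernet: 0.45 × 0.35 × 0.85 × 0.1 = 0.0133875
Highest score → shiraz.

shiraz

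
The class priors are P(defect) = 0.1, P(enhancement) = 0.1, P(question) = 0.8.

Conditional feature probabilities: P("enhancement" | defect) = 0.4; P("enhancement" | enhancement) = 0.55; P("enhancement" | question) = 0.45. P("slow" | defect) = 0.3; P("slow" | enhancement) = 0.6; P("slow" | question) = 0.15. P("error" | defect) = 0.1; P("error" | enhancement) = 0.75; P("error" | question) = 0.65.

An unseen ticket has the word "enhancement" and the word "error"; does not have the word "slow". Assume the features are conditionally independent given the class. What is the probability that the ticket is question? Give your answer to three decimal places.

0.912

defect: 0.1 × 0.4 × (1−0.3) × 0.1 = 0.0028
enhancement: 0.1 × 0.55 × (1−0.6) × 0.75 = 0.0165
question: 0.8 × 0.45 × (1−0.15) × 0.65 = 0.1989
P(question | x) = 0.1989 / 0.2182 ≈ 0.912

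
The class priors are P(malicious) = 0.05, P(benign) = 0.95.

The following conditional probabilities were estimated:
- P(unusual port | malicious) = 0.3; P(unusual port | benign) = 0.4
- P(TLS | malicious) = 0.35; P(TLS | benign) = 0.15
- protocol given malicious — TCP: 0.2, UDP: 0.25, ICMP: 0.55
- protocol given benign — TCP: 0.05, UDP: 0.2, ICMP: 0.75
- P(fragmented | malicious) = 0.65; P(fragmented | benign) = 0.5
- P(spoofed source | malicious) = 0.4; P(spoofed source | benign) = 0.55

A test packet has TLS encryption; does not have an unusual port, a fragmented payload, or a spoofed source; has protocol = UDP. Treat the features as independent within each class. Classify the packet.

malicious: 0.05 × (1−0.3) × 0.35 × 0.25 × (1−0.65) × (1−0.4) = 0.000643125
benign: 0.95 × (1−0.4) × 0.15 × 0.2 × (1−0.5) × (1−0.55) = 0.0038475
Highest score → benign.

benign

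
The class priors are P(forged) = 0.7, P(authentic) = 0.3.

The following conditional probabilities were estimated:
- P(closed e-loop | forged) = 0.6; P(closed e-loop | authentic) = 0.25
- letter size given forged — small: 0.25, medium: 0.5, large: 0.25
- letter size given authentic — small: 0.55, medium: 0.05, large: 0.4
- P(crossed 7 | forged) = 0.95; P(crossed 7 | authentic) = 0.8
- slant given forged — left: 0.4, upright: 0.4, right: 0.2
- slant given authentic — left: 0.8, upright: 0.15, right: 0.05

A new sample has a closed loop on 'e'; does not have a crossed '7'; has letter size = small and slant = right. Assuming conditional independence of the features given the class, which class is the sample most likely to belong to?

forged: 0.7 × 0.6 × 0.25 × (1−0.95) × 0.2 = 0.00105
authentic: 0.3 × 0.25 × 0.55 × (1−0.8) × 0.05 = 0.0004125
Highest score → forged.

forged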